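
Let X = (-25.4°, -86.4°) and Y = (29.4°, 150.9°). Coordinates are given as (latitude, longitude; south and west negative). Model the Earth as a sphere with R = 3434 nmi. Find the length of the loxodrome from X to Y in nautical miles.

7789 nmi

Δψ = ln[tan(π/4+φ₂/2)/tan(π/4+φ₁/2)] = +0.9958;  Δφ = +0.9564 rad,  Δλ = -2.1415 rad
q = Δφ/Δψ = 0.9604
d = R·√(Δφ² + q²Δλ²) = 3434·2.26829 = 7789 nmi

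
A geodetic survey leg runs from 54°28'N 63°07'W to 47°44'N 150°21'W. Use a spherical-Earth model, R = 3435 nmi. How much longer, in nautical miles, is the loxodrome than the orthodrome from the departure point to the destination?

Great circle: cos σ = sin φ₁ sin φ₂ + cos φ₁ cos φ₂ cos Δλ,  σ = 0.9007 rad → d_gc = 3093.8 nmi
Rhumb line: Δψ = -0.1876, q = Δφ/Δψ = 0.6265, d_rh = R√(Δφ²+q²Δλ²) = 3301.2 nmi
Excess = 3301.2 − 3093.8 = 207.4 ≈ 207 nmi

207 nmi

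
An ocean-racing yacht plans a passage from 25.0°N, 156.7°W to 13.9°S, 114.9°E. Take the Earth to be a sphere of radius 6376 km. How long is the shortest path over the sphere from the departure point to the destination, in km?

10507 km

Haversine: a = sin²(Δφ/2)+cos φ₁ cos φ₂ sin²(Δλ/2) = 0.53848;  σ = 2·atan2(√a,√(1−a))
σ = 94.414° → d = Rσ = 6376·1.64783 = 10507 km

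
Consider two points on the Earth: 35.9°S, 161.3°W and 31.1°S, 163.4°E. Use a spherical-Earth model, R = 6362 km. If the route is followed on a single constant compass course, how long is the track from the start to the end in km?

3310 km

Rhumb course C = atan2(Δλ, Δψ) with Δψ = ln[tan(π/4+φ₂/2)/tan(π/4+φ₁/2)] = +0.1005, Δλ = -0.6161 → C = 279.27°
d = R·|Δφ| / |cos C| = 6362·0.08378 / 0.16103 = 3310 km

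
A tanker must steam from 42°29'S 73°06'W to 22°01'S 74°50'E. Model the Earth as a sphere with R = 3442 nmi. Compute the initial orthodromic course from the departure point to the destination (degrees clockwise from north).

N = sin Δλ·cos φ₂ = +0.4922;  D = cos φ₁ sin φ₂ − sin φ₁ cos φ₂ cos Δλ = -0.8071
initial course = atan2(N, D) = 148.62°

148.6°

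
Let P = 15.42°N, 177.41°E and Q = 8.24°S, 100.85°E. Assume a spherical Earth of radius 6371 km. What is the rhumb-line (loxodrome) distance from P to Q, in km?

Rhumb course C = atan2(Δλ, Δψ) with Δψ = ln[tan(π/4+φ₂/2)/tan(π/4+φ₁/2)] = -0.4168, Δλ = -1.3362 → C = 252.68°
d = R·|Δφ| / |cos C| = 6371·0.41294 / 0.29774 = 8836 km

8836 km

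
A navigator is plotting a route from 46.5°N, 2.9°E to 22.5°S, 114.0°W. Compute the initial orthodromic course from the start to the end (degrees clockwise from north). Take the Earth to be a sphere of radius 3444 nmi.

N = sin Δλ·cos φ₂ = -0.8239;  D = cos φ₁ sin φ₂ − sin φ₁ cos φ₂ cos Δλ = +0.0398
initial course = atan2(N, D) = 272.76°

272.8°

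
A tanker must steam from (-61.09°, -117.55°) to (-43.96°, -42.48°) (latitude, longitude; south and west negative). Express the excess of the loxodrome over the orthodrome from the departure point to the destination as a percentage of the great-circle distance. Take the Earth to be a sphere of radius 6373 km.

5.0%

Great circle: σ = 0.7992 rad → d_gc = Rσ = 5093.1 km
Rhumb: Δφ = +0.2990, Δλ = +1.3102, Δψ = +0.4997, q = Δφ/Δψ = 0.5983 → d_rh = R√(Δφ²+q²Δλ²) = 5346.7 km
Excess = (5346.7 − 5093.1) / 5093.1 = 253.6 / 5093.1 = 4.98% ≈ 5.0%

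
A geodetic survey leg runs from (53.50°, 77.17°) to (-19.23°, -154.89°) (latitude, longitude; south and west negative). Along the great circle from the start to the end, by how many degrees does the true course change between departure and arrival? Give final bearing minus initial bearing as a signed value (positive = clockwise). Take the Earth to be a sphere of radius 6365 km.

Initial bearing θ₁ = atan2(sin Δλ cos φ₂, cos φ₁ sin φ₂ − sin φ₁ cos φ₂ cos Δλ) = 70.02°
Final bearing θ₂ = (initial bearing from the destination back to the start) + 180° = 143.70°
Δθ = θ₂ − θ₁ = +73.7°

+73.7°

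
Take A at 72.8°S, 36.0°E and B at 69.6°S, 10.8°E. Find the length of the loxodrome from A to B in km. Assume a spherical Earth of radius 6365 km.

Rhumb course C = atan2(Δλ, Δψ) with Δψ = ln[tan(π/4+φ₂/2)/tan(π/4+φ₁/2)] = +0.1737, Δλ = -0.4398 → C = 291.55°
d = R·|Δφ| / |cos C| = 6365·0.05585 / 0.36736 = 968 km

968 km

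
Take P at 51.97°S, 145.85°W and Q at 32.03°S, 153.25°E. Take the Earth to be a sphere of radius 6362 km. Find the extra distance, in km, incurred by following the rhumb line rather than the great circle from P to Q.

Great circle: cos σ = sin φ₁ sin φ₂ + cos φ₁ cos φ₂ cos Δλ,  σ = 0.8342 rad → d_gc = 5307.2 km
Rhumb line: Δψ = +0.4747, q = Δφ/Δψ = 0.7332, d_rh = R√(Δφ²+q²Δλ²) = 5429.9 km
Excess = 5429.9 − 5307.2 = 122.7 ≈ 123 km

123 km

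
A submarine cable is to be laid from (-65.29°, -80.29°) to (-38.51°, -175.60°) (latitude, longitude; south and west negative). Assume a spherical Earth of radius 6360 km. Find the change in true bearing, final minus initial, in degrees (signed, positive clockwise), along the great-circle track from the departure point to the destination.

At departure: θ₁ = atan2(sin Δλ cos φ₂, cos φ₁ sin φ₂ − sin φ₁ cos φ₂ cos Δλ) = 247.29°
At arrival: θ₂ = atan2(sin Δλ cos φ₁, −cos φ₂ sin φ₁ + sin φ₂ cos φ₁ cos Δλ) = 330.47°
Δθ = θ₂ − θ₁ = +83.2°

+83.2°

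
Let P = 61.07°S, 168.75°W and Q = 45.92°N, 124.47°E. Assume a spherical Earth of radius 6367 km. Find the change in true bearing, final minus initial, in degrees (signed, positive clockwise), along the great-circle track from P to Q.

+16.6°

Initial bearing θ₁ = atan2(sin Δλ cos φ₂, cos φ₁ sin φ₂ − sin φ₁ cos φ₂ cos Δλ) = 312.58°
Final bearing θ₂ = (initial bearing from the destination back to the start) + 180° = 329.20°
Δθ = θ₂ − θ₁ = +16.6°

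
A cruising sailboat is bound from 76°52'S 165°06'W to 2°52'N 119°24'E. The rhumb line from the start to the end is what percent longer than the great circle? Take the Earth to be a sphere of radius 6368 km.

3.7%

Great circle: σ = 1.5627 rad → d_gc = Rσ = 9951.1 km
Rhumb: Δφ = +1.3916, Δλ = -1.3177, Δψ = +2.2119, q = Δφ/Δψ = 0.6292 → d_rh = R√(Δφ²+q²Δλ²) = 10315.2 km
Excess = (10315.2 − 9951.1) / 9951.1 = 364.1 / 9951.1 = 3.66% ≈ 3.7%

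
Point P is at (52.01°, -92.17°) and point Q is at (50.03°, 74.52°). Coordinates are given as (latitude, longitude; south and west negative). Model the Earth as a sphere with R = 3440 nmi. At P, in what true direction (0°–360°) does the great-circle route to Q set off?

8.7°

N = sin Δλ·cos φ₂ = +0.1479;  D = cos φ₁ sin φ₂ − sin φ₁ cos φ₂ cos Δλ = +0.9644
initial course = atan2(N, D) = 8.72°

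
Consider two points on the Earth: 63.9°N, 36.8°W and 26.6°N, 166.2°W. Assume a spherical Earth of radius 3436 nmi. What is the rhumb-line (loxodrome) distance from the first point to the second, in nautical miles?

Δψ = ln[tan(π/4+φ₂/2)/tan(π/4+φ₁/2)] = -0.9800;  Δφ = -0.6510 rad,  Δλ = -2.2585 rad
q = Δφ/Δψ = 0.6643
d = R·√(Δφ² + q²Δλ²) = 3436·1.63538 = 5619 nmi

5619 nmi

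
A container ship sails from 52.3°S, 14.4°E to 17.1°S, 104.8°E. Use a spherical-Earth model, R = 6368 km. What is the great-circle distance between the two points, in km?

Haversine: a = sin²(Δφ/2)+cos φ₁ cos φ₂ sin²(Δλ/2) = 0.38571;  σ = 2·atan2(√a,√(1−a))
σ = 76.787° → d = Rσ = 6368·1.34019 = 8534 km

8534 km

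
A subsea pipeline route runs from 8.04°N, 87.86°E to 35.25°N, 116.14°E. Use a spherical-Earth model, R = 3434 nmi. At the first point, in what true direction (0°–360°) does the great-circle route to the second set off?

N = sin Δλ·cos φ₂ = +0.3869;  D = cos φ₁ sin φ₂ − sin φ₁ cos φ₂ cos Δλ = +0.4709
initial course = atan2(N, D) = 39.41°

39.4°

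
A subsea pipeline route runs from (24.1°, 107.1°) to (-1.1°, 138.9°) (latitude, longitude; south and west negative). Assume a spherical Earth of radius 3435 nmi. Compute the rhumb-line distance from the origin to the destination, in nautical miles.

2390 nmi

Rhumb course C = atan2(Δλ, Δψ) with Δψ = ln[tan(π/4+φ₂/2)/tan(π/4+φ₁/2)] = -0.4528, Δλ = +0.5550 → C = 129.21°
d = R·|Δφ| / |cos C| = 3435·0.43982 / 0.63215 = 2390 nmi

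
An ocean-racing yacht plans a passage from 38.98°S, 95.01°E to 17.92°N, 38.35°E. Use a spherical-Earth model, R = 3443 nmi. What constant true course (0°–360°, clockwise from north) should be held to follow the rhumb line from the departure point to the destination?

316.9°

Meridional parts: M(φ₁)=-0.7398, M(φ₂)=+0.3180 → ΔM = +1.0578;  Δλ = -0.9889 rad
tan C = Δλ / ΔM = -0.9348 → C = 316.93°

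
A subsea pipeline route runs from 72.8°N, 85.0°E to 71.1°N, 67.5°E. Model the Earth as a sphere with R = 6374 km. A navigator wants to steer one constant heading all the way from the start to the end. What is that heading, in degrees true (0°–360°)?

252.6°

Δψ = ln[tan(π/4+φ₂/2)/tan(π/4+φ₁/2)] = -0.0958
Δλ = -0.3054 rad (taken the short way round)
course = atan2(Δλ, Δψ) = 252.58°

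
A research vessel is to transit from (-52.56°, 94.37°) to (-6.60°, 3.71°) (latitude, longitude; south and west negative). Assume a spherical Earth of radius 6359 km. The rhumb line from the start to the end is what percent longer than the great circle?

3.5%

Great circle: σ = 1.4864 rad → d_gc = Rσ = 9452.0 km
Rhumb: Δφ = +0.8022, Δλ = -1.5823, Δψ = +0.9667, q = Δφ/Δψ = 0.8298 → d_rh = R√(Δφ²+q²Δλ²) = 9784.2 km
Excess = (9784.2 − 9452.0) / 9452.0 = 332.2 / 9452.0 = 3.51% ≈ 3.5%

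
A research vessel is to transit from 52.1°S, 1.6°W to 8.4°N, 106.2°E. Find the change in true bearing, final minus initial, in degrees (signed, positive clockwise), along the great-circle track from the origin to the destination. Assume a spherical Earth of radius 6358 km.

-61.2°

At departure: θ₁ = atan2(sin Δλ cos φ₂, cos φ₁ sin φ₂ − sin φ₁ cos φ₂ cos Δλ) = 98.98°
At arrival: θ₂ = atan2(sin Δλ cos φ₁, −cos φ₂ sin φ₁ + sin φ₂ cos φ₁ cos Δλ) = 37.83°
Δθ = θ₂ − θ₁ = -61.2°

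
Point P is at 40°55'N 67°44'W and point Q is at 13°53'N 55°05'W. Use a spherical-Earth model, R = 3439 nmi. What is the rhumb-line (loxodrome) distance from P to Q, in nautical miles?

Δψ = ln[tan(π/4+φ₂/2)/tan(π/4+φ₁/2)] = -0.5392;  Δφ = -0.4718 rad,  Δλ = +0.2208 rad
q = Δφ/Δψ = 0.8750
d = R·√(Δφ² + q²Δλ²) = 3439·0.50984 = 1753 nmi

1753 nmi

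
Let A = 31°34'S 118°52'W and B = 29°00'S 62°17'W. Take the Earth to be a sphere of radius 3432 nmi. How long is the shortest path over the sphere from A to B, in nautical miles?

Haversine: a = sin²(Δφ/2)+cos φ₁ cos φ₂ sin²(Δλ/2) = 0.16790;  σ = 2·atan2(√a,√(1−a))
σ = 48.379° → d = Rσ = 3432·0.84438 = 2898 nmi

2898 nmi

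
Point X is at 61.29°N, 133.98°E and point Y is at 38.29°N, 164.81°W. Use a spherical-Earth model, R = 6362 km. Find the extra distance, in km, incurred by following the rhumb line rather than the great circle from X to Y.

Great circle: cos σ = sin φ₁ sin φ₂ + cos φ₁ cos φ₂ cos Δλ,  σ = 0.7597 rad → d_gc = 4833.2 km
Rhumb line: Δψ = -0.6385, q = Δφ/Δψ = 0.6287, d_rh = R√(Δφ²+q²Δλ²) = 4978.2 km
Excess = 4978.2 − 4833.2 = 145.0 ≈ 145 km

145 km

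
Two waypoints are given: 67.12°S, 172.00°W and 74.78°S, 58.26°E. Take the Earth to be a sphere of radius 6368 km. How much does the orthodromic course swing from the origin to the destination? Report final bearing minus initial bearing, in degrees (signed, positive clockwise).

Initial bearing θ₁ = atan2(sin Δλ cos φ₂, cos φ₁ sin φ₂ − sin φ₁ cos φ₂ cos Δλ) = 200.86°
Final bearing θ₂ = (initial bearing from the destination back to the start) + 180° = 328.17°
Δθ = θ₂ − θ₁ = +127.3°

+127.3°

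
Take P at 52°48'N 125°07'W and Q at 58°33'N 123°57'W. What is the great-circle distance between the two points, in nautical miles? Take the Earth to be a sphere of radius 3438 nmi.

Haversine: a = sin²(Δφ/2)+cos φ₁ cos φ₂ sin²(Δλ/2) = 0.00255;  σ = 2·atan2(√a,√(1−a))
σ = 5.787° → d = Rσ = 3438·0.10101 = 347 nmi

347 nmi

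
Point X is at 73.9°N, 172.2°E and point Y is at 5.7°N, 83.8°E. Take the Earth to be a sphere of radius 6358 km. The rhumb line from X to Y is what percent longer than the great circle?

5.5%

Great circle: σ = 1.4675 rad → d_gc = Rσ = 9330.3 km
Rhumb: Δφ = -1.1903, Δλ = -1.5429, Δψ = -1.8563, q = Δφ/Δψ = 0.6412 → d_rh = R√(Δφ²+q²Δλ²) = 9840.8 km
Excess = (9840.8 − 9330.3) / 9330.3 = 510.5 / 9330.3 = 5.47% ≈ 5.5%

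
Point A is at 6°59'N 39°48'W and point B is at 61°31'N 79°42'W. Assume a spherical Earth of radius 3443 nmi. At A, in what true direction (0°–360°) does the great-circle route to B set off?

N = sin Δλ·cos φ₂ = -0.3059;  D = cos φ₁ sin φ₂ − sin φ₁ cos φ₂ cos Δλ = +0.8280
initial course = atan2(N, D) = 339.72°

339.7°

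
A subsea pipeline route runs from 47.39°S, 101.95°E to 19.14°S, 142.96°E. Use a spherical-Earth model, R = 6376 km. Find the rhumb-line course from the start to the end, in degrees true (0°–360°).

50.0°

Meridional parts: M(φ₁)=-0.9416, M(φ₂)=-0.3404 → ΔM = +0.6012;  Δλ = +0.7158 rad
tan C = Δλ / ΔM = +1.1906 → C = 49.97°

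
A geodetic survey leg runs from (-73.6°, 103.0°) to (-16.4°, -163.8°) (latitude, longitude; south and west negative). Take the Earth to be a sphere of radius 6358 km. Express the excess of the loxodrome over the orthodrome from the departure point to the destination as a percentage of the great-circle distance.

6.9%

Great circle: σ = 1.3122 rad → d_gc = Rσ = 8342.9 km
Rhumb: Δφ = +0.9983, Δλ = +1.6266, Δψ = +1.6470, q = Δφ/Δψ = 0.6061 → d_rh = R√(Δφ²+q²Δλ²) = 8921.2 km
Excess = (8921.2 − 8342.9) / 8342.9 = 578.3 / 8342.9 = 6.93% ≈ 6.9%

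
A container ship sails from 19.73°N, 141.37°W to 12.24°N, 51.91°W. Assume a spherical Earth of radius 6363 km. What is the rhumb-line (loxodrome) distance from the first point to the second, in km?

Rhumb course C = atan2(Δλ, Δψ) with Δψ = ln[tan(π/4+φ₂/2)/tan(π/4+φ₁/2)] = -0.1361, Δλ = +1.5614 → C = 94.98°
d = R·|Δφ| / |cos C| = 6363·0.13073 / 0.08684 = 9579 km

9579 km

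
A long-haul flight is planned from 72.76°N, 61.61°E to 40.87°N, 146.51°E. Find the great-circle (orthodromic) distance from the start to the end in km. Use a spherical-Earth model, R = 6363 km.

Haversine: a = sin²(Δφ/2)+cos φ₁ cos φ₂ sin²(Δλ/2) = 0.17757;  σ = 2·atan2(√a,√(1−a))
σ = 49.844° → d = Rσ = 6363·0.86994 = 5535 km

5535 km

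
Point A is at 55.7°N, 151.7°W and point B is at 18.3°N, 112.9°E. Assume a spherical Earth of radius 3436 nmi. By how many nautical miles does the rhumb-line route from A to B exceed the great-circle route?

Great circle: cos σ = sin φ₁ sin φ₂ + cos φ₁ cos φ₂ cos Δλ,  σ = 1.3602 rad → d_gc = 4673.7 nmi
Rhumb line: Δψ = -0.8508, q = Δφ/Δψ = 0.7673, d_rh = R√(Δφ²+q²Δλ²) = 4929.4 nmi
Excess = 4929.4 − 4673.7 = 255.7 ≈ 256 nmi

256 nmi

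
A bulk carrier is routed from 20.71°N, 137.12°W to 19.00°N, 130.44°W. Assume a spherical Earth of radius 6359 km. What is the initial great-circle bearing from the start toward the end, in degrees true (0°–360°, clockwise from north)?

N = sin Δλ·cos φ₂ = +0.1100;  D = cos φ₁ sin φ₂ − sin φ₁ cos φ₂ cos Δλ = -0.0276
initial course = atan2(N, D) = 104.07°

104.1°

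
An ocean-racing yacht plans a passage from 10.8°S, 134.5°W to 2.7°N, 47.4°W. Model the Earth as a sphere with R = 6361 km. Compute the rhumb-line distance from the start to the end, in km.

Δψ = ln[tan(π/4+φ₂/2)/tan(π/4+φ₁/2)] = +0.2368;  Δφ = +0.2356 rad,  Δλ = +1.5202 rad
q = Δφ/Δψ = 0.9952
d = R·√(Δφ² + q²Δλ²) = 6361·1.53108 = 9739 km

9739 km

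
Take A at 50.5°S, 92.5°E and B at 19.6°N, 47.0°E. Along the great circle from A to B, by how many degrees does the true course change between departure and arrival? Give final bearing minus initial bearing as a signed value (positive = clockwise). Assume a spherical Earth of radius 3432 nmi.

+15.5°

Initial bearing θ₁ = atan2(sin Δλ cos φ₂, cos φ₁ sin φ₂ − sin φ₁ cos φ₂ cos Δλ) = 317.09°
Final bearing θ₂ = (initial bearing from the destination back to the start) + 180° = 332.63°
Δθ = θ₂ − θ₁ = +15.5°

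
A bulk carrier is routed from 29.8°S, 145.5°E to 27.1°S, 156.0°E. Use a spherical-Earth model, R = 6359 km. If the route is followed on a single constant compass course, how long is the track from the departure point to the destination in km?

1067 km

Δψ = ln[tan(π/4+φ₂/2)/tan(π/4+φ₁/2)] = +0.0536;  Δφ = +0.0471 rad,  Δλ = +0.1833 rad
q = Δφ/Δψ = 0.8791
d = R·√(Δφ² + q²Δλ²) = 6359·0.16785 = 1067 km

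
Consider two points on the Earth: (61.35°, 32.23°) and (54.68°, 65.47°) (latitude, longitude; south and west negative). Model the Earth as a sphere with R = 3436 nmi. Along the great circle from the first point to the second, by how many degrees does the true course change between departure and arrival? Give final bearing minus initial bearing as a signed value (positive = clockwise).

At departure: θ₁ = atan2(sin Δλ cos φ₂, cos φ₁ sin φ₂ − sin φ₁ cos φ₂ cos Δλ) = 95.97°
At arrival: θ₂ = atan2(sin Δλ cos φ₁, −cos φ₂ sin φ₁ + sin φ₂ cos φ₁ cos Δλ) = 124.43°
Δθ = θ₂ − θ₁ = +28.5°

+28.5°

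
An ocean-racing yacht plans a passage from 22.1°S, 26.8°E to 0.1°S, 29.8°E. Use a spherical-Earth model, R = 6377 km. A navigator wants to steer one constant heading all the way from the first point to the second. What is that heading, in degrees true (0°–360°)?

Δψ = ln[tan(π/4+φ₂/2)/tan(π/4+φ₁/2)] = +0.3939
Δλ = +0.0524 rad (taken the short way round)
course = atan2(Δλ, Δψ) = 7.57°

7.6°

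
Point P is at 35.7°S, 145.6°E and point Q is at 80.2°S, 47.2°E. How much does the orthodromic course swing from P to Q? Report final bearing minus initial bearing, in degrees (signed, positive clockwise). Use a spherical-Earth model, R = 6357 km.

+93.4°

Initial bearing θ₁ = atan2(sin Δλ cos φ₂, cos φ₁ sin φ₂ − sin φ₁ cos φ₂ cos Δλ) = 191.68°
Final bearing θ₂ = (initial bearing from the destination back to the start) + 180° = 285.06°
Δθ = θ₂ − θ₁ = +93.4°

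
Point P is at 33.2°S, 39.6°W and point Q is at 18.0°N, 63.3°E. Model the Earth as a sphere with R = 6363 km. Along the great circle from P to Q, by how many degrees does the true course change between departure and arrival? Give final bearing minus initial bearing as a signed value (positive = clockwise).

-20.9°

Initial bearing θ₁ = atan2(sin Δλ cos φ₂, cos φ₁ sin φ₂ − sin φ₁ cos φ₂ cos Δλ) = 81.27°
Final bearing θ₂ = (initial bearing from the destination back to the start) + 180° = 60.42°
Δθ = θ₂ − θ₁ = -20.9°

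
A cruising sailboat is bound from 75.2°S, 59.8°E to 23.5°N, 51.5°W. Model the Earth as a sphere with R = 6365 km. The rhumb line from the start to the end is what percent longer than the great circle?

6.5%

Great circle: σ = 2.0608 rad → d_gc = Rσ = 13116.9 km
Rhumb: Δφ = +1.7226, Δλ = -1.9426, Δψ = +2.4633, q = Δφ/Δψ = 0.6993 → d_rh = R√(Δφ²+q²Δλ²) = 13963.7 km
Excess = (13963.7 − 13116.9) / 13116.9 = 846.8 / 13116.9 = 6.46% ≈ 6.5%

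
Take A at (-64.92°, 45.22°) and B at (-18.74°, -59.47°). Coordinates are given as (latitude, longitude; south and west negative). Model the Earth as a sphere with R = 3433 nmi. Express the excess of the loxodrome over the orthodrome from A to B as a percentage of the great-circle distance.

8.3%

Great circle: σ = 1.3805 rad → d_gc = Rσ = 4739.1 nmi
Rhumb: Δφ = +0.8060, Δλ = -1.8272, Δψ = +1.1701, q = Δφ/Δψ = 0.6888 → d_rh = R√(Δφ²+q²Δλ²) = 5130.9 nmi
Excess = (5130.9 − 4739.1) / 4739.1 = 391.8 / 4739.1 = 8.27% ≈ 8.3%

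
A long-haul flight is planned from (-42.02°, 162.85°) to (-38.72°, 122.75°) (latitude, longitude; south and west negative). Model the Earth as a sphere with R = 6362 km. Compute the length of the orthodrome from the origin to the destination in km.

3381 km

cos σ = sin φ₁ sin φ₂ + cos φ₁ cos φ₂ cos Δλ
      = sin(-42.02°)sin(-38.72°) + cos(-42.02°)cos(-38.72°)cos(-40.10°) = 0.8621
σ = 30.449° → d = Rσ = 6362·0.53143 = 3381 km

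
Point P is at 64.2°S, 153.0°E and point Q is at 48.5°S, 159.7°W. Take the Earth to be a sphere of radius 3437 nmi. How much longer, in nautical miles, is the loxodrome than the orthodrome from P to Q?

Great circle: cos σ = sin φ₁ sin φ₂ + cos φ₁ cos φ₂ cos Δλ,  σ = 0.5158 rad → d_gc = 1773.0 nmi
Rhumb line: Δψ = +0.5033, q = Δφ/Δψ = 0.5444, d_rh = R√(Δφ²+q²Δλ²) = 1809.2 nmi
Excess = 1809.2 − 1773.0 = 36.2 ≈ 36 nmi

36 nmi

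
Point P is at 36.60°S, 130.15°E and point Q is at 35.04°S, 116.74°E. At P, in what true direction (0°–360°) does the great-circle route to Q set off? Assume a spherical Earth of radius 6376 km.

274.2°

N = sin Δλ·cos φ₂ = -0.1899;  D = cos φ₁ sin φ₂ − sin φ₁ cos φ₂ cos Δλ = +0.0139
initial course = atan2(N, D) = 274.19°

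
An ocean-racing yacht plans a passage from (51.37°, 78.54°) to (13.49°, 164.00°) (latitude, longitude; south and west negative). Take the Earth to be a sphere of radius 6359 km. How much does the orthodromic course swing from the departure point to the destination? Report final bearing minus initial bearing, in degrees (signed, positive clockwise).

+55.3°

At departure: θ₁ = atan2(sin Δλ cos φ₂, cos φ₁ sin φ₂ − sin φ₁ cos φ₂ cos Δλ) = 84.96°
At arrival: θ₂ = atan2(sin Δλ cos φ₁, −cos φ₂ sin φ₁ + sin φ₂ cos φ₁ cos Δλ) = 140.24°
Δθ = θ₂ − θ₁ = +55.3°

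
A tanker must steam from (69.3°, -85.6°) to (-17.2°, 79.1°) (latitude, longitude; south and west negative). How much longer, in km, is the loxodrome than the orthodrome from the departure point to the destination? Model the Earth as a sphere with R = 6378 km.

2690 km

Great circle: cos σ = sin φ₁ sin φ₂ + cos φ₁ cos φ₂ cos Δλ,  σ = 2.2172 rad → d_gc = 14141.28 km
Rhumb line: Δψ = -2.0051, q = Δφ/Δψ = 0.7529, d_rh = R√(Δφ²+q²Δλ²) = 16830.80 km
Excess = 16830.80 − 14141.28 = 2689.52 ≈ 2690 km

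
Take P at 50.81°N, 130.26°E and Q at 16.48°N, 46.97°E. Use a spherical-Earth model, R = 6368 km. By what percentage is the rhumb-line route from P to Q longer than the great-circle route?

3.4%

Great circle: σ = 1.2759 rad → d_gc = Rσ = 8124.7 km
Rhumb: Δφ = -0.5992, Δλ = -1.4537, Δψ = -0.7412, q = Δφ/Δψ = 0.8084 → d_rh = R√(Δφ²+q²Δλ²) = 8400.0 km
Excess = (8400.0 − 8124.7) / 8124.7 = 275.3 / 8124.7 = 3.39% ≈ 3.4%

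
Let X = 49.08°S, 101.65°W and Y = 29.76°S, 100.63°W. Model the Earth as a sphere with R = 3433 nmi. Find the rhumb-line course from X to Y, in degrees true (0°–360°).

2.3°

Meridional parts: M(φ₁)=-0.9859, M(φ₂)=-0.5445 → ΔM = +0.4415;  Δλ = +0.0178 rad
tan C = Δλ / ΔM = +0.0403 → C = 2.31°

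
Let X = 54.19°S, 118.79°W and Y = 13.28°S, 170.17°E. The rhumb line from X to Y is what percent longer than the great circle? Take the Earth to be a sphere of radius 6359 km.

2.4%

Great circle: σ = 1.1904 rad → d_gc = Rσ = 7569.6 km
Rhumb: Δφ = +0.7140, Δλ = -1.2399, Δψ = +0.8959, q = Δφ/Δψ = 0.7969 → d_rh = R√(Δφ²+q²Δλ²) = 7752.2 km
Excess = (7752.2 − 7569.6) / 7569.6 = 182.6 / 7569.6 = 2.41% ≈ 2.4%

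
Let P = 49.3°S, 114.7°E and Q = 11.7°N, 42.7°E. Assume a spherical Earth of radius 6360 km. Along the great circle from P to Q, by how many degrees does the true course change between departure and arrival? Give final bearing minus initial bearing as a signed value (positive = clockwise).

Initial bearing θ₁ = atan2(sin Δλ cos φ₂, cos φ₁ sin φ₂ − sin φ₁ cos φ₂ cos Δλ) = 291.22°
Final bearing θ₂ = (initial bearing from the destination back to the start) + 180° = 321.63°
Δθ = θ₂ − θ₁ = +30.4°

+30.4°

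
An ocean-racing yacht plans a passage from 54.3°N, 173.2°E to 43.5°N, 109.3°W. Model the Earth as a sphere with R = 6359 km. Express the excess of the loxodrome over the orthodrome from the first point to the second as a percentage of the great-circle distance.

Great circle: σ = 0.8624 rad → d_gc = Rσ = 5484.0 km
Rhumb: Δφ = -0.1885, Δλ = +1.3526, Δψ = -0.2883, q = Δφ/Δψ = 0.6538 → d_rh = R√(Δφ²+q²Δλ²) = 5750.1 km
Excess = (5750.1 − 5484.0) / 5484.0 = 266.1 / 5484.0 = 4.852% ≈ 4.9%

4.9%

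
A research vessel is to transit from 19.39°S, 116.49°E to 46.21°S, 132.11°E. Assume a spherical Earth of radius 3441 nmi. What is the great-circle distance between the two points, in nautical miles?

1786 nmi

Haversine: a = sin²(Δφ/2)+cos φ₁ cos φ₂ sin²(Δλ/2) = 0.06584;  σ = 2·atan2(√a,√(1−a))
σ = 29.736° → d = Rσ = 3441·0.51899 = 1786 nmi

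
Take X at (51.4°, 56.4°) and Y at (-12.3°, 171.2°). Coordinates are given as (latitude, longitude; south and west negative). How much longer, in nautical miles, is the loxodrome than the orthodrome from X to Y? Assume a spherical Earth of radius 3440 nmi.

259 nmi

Great circle: cos σ = sin φ₁ sin φ₂ + cos φ₁ cos φ₂ cos Δλ,  σ = 2.0066 rad → d_gc = 6902.8 nmi
Rhumb line: Δψ = -1.2656, q = Δφ/Δψ = 0.8785, d_rh = R√(Δφ²+q²Δλ²) = 7161.5 nmi
Excess = 7161.5 − 6902.8 = 258.7 ≈ 259 nmi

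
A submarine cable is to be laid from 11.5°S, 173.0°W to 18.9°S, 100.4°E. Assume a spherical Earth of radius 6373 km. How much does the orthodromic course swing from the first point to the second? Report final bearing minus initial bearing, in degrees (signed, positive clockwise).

Initial bearing θ₁ = atan2(sin Δλ cos φ₂, cos φ₁ sin φ₂ − sin φ₁ cos φ₂ cos Δλ) = 252.03°
Final bearing θ₂ = (initial bearing from the destination back to the start) + 180° = 279.85°
Δθ = θ₂ − θ₁ = +27.8°

+27.8°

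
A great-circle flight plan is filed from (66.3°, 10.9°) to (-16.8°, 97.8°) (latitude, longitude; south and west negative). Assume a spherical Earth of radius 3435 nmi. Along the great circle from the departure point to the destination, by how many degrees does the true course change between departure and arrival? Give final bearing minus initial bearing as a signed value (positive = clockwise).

+55.8°

Initial bearing θ₁ = atan2(sin Δλ cos φ₂, cos φ₁ sin φ₂ − sin φ₁ cos φ₂ cos Δλ) = 99.71°
Final bearing θ₂ = (initial bearing from the destination back to the start) + 180° = 155.55°
Δθ = θ₂ − θ₁ = +55.8°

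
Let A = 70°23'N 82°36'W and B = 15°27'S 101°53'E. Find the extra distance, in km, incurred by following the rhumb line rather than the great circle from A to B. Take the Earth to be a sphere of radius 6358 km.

3383 km

Great circle: cos σ = sin φ₁ sin φ₂ + cos φ₁ cos φ₂ cos Δλ,  σ = 2.1816 rad → d_gc = 13870.7 km
Rhumb line: Δψ = -2.0281, q = Δφ/Δψ = 0.7386, d_rh = R√(Δφ²+q²Δλ²) = 17253.7 km
Excess = 17253.7 − 13870.7 = 3383.0 ≈ 3383 km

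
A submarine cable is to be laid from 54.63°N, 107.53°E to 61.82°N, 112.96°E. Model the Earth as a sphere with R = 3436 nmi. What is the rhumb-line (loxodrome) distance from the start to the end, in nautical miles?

464 nmi

Δψ = ln[tan(π/4+φ₂/2)/tan(π/4+φ₁/2)] = +0.2393;  Δφ = +0.1255 rad,  Δλ = +0.0948 rad
q = Δφ/Δψ = 0.5244
d = R·√(Δφ² + q²Δλ²) = 3436·0.13497 = 464 nmi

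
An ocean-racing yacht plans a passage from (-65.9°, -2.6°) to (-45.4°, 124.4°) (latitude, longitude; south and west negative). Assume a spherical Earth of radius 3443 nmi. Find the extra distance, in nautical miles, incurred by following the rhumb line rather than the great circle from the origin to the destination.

Great circle: cos σ = sin φ₁ sin φ₂ + cos φ₁ cos φ₂ cos Δλ,  σ = 1.0731 rad → d_gc = 3694.6 nmi
Rhumb line: Δψ = +0.6530, q = Δφ/Δψ = 0.5479, d_rh = R√(Δφ²+q²Δλ²) = 4359.3 nmi
Excess = 4359.3 − 3694.6 = 664.7 ≈ 665 nmi

665 nmi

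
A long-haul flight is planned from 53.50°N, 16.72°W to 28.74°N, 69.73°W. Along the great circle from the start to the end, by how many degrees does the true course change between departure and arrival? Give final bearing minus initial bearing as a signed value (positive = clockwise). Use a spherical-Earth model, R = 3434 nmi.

At departure: θ₁ = atan2(sin Δλ cos φ₂, cos φ₁ sin φ₂ − sin φ₁ cos φ₂ cos Δλ) = 258.85°
At arrival: θ₂ = atan2(sin Δλ cos φ₁, −cos φ₂ sin φ₁ + sin φ₂ cos φ₁ cos Δλ) = 221.73°
Δθ = θ₂ − θ₁ = -37.1°

-37.1°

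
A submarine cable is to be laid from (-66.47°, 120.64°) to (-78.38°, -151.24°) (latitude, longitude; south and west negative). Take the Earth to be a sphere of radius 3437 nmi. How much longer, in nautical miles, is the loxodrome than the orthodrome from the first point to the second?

Great circle: cos σ = sin φ₁ sin φ₂ + cos φ₁ cos φ₂ cos Δλ,  σ = 0.4494 rad → d_gc = 1544.66 nmi
Rhumb line: Δψ = -0.7163, q = Δφ/Δψ = 0.2902, d_rh = R√(Δφ²+q²Δλ²) = 1692.20 nmi
Excess = 1692.20 − 1544.66 = 147.54 ≈ 148 nmi

148 nmi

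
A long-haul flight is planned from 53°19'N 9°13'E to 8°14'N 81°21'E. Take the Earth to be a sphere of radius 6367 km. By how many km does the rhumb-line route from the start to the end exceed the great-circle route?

177 km

Great circle: cos σ = sin φ₁ sin φ₂ + cos φ₁ cos φ₂ cos Δλ,  σ = 1.2700 rad → d_gc = 8086.4 km
Rhumb line: Δψ = -0.9599, q = Δφ/Δψ = 0.8198, d_rh = R√(Δφ²+q²Δλ²) = 8263.0 km
Excess = 8263.0 − 8086.4 = 176.6 ≈ 177 km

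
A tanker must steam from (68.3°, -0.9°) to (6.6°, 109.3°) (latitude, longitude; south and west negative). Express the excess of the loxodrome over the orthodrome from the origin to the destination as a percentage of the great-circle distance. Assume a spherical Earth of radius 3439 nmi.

Great circle: σ = 1.5908 rad → d_gc = Rσ = 5470.9 nmi
Rhumb: Δφ = -1.0769, Δλ = +1.9234, Δψ = -1.5366, q = Δφ/Δψ = 0.7008 → d_rh = R√(Δφ²+q²Δλ²) = 5933.2 nmi
Excess = (5933.2 − 5470.9) / 5470.9 = 462.3 / 5470.9 = 8.4502% ≈ 8.5%

8.5%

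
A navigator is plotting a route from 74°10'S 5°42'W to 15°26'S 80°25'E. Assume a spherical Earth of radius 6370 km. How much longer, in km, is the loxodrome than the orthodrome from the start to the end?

Great circle: cos σ = sin φ₁ sin φ₂ + cos φ₁ cos φ₂ cos Δλ,  σ = 1.2934 rad → d_gc = 8239.09 km
Rhumb line: Δψ = +1.7002, q = Δφ/Δψ = 0.6029, d_rh = R√(Δφ²+q²Δλ²) = 8715.58 km
Excess = 8715.58 − 8239.09 = 476.49 ≈ 476 km

476 km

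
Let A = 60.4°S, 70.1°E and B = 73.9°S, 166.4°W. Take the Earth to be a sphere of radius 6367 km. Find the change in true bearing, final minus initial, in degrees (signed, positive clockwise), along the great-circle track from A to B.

Initial bearing θ₁ = atan2(sin Δλ cos φ₂, cos φ₁ sin φ₂ − sin φ₁ cos φ₂ cos Δλ) = 159.17°
Final bearing θ₂ = (initial bearing from the destination back to the start) + 180° = 39.31°
Δθ = θ₂ − θ₁ = -119.9°

-119.9°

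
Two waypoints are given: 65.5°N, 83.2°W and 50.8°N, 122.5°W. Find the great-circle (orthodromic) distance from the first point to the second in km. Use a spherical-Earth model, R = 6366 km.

2752 km

Haversine: a = sin²(Δφ/2)+cos φ₁ cos φ₂ sin²(Δλ/2) = 0.04600;  σ = 2·atan2(√a,√(1−a))
σ = 24.771° → d = Rσ = 6366·0.43233 = 2752 km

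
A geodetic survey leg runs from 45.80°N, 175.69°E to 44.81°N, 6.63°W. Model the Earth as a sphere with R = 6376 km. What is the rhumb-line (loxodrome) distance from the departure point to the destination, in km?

13907 km

Δψ = ln[tan(π/4+φ₂/2)/tan(π/4+φ₁/2)] = -0.0246;  Δφ = -0.0173 rad,  Δλ = +3.1011 rad
q = Δφ/Δψ = 0.7033
d = R·√(Δφ² + q²Δλ²) = 6376·2.18109 = 13907 km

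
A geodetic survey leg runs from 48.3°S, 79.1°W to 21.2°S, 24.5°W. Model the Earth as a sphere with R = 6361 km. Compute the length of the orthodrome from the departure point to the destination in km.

Haversine: a = sin²(Δφ/2)+cos φ₁ cos φ₂ sin²(Δλ/2) = 0.18536;  σ = 2·atan2(√a,√(1−a))
σ = 51.003° → d = Rσ = 6361·0.89017 = 5662 km

5662 km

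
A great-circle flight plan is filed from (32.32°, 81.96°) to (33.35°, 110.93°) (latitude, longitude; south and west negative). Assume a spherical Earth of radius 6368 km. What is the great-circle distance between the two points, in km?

cos σ = sin φ₁ sin φ₂ + cos φ₁ cos φ₂ cos Δλ
      = sin(32.32°)sin(33.35°) + cos(32.32°)cos(33.35°)cos(28.97°) = 0.9115
σ = 24.285° → d = Rσ = 6368·0.42386 = 2699 km

2699 km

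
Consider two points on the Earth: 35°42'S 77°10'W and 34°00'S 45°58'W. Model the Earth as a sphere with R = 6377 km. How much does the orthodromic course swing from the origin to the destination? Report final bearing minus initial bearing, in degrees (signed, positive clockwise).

Initial bearing θ₁ = atan2(sin Δλ cos φ₂, cos φ₁ sin φ₂ − sin φ₁ cos φ₂ cos Δλ) = 95.36°
Final bearing θ₂ = (initial bearing from the destination back to the start) + 180° = 77.23°
Δθ = θ₂ − θ₁ = -18.1°

-18.1°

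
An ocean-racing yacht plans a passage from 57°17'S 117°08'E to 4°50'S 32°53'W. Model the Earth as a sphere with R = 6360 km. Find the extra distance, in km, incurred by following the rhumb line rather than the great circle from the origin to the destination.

1993 km

Great circle: cos σ = sin φ₁ sin φ₂ + cos φ₁ cos φ₂ cos Δλ,  σ = 1.9775 rad → d_gc = 12577.0 km
Rhumb line: Δψ = +1.1413, q = Δφ/Δψ = 0.8021, d_rh = R√(Δφ²+q²Δλ²) = 14570.1 km
Excess = 14570.1 − 12577.0 = 1993.1 ≈ 1993 km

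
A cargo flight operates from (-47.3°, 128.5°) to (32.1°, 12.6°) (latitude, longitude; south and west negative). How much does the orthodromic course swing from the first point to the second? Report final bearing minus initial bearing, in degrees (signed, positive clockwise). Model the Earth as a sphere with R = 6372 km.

At departure: θ₁ = atan2(sin Δλ cos φ₂, cos φ₁ sin φ₂ − sin φ₁ cos φ₂ cos Δλ) = 276.62°
At arrival: θ₂ = atan2(sin Δλ cos φ₁, −cos φ₂ sin φ₁ + sin φ₂ cos φ₁ cos Δλ) = 307.33°
Δθ = θ₂ − θ₁ = +30.7°

+30.7°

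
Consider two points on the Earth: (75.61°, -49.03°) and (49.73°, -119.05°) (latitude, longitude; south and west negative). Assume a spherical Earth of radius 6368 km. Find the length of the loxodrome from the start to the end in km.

Rhumb course C = atan2(Δλ, Δψ) with Δψ = ln[tan(π/4+φ₂/2)/tan(π/4+φ₁/2)] = -1.0662, Δλ = -1.2221 → C = 228.90°
d = R·|Δφ| / |cos C| = 6368·0.45169 / 0.65741 = 4375 km

4375 km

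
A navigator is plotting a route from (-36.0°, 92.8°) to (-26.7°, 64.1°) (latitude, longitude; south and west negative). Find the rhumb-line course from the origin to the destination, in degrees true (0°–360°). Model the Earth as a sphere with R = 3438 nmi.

290.8°

Meridional parts: M(φ₁)=-0.6743, M(φ₂)=-0.4838 → ΔM = +0.1904;  Δλ = -0.5009 rad
tan C = Δλ / ΔM = -2.6304 → C = 290.82°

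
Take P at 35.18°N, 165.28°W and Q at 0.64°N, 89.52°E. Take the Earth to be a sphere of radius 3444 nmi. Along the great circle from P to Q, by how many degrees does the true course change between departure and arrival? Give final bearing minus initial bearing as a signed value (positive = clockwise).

Initial bearing θ₁ = atan2(sin Δλ cos φ₂, cos φ₁ sin φ₂ − sin φ₁ cos φ₂ cos Δλ) = 279.42°
Final bearing θ₂ = (initial bearing from the destination back to the start) + 180° = 233.74°
Δθ = θ₂ − θ₁ = -45.7°

-45.7°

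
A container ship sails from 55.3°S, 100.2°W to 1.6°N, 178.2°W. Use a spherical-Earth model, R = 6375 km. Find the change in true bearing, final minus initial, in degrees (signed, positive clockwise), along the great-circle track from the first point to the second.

At departure: θ₁ = atan2(sin Δλ cos φ₂, cos φ₁ sin φ₂ − sin φ₁ cos φ₂ cos Δλ) = 280.81°
At arrival: θ₂ = atan2(sin Δλ cos φ₁, −cos φ₂ sin φ₁ + sin φ₂ cos φ₁ cos Δλ) = 325.99°
Δθ = θ₂ − θ₁ = +45.2°

+45.2°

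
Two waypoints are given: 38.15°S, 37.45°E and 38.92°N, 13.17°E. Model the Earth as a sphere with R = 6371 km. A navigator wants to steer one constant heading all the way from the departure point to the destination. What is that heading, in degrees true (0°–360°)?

343.8°

Δψ = ln[tan(π/4+φ₂/2)/tan(π/4+φ₁/2)] = +1.4598
Δλ = -0.4238 rad (taken the short way round)
course = atan2(Δλ, Δψ) = 343.81°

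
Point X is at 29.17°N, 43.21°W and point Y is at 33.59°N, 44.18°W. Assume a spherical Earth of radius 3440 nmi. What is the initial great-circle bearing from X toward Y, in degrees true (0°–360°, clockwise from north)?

349.6°

θ = atan2( sin Δλ·cos φ₂ ,  cos φ₁ sin φ₂ − sin φ₁ cos φ₂ cos Δλ )
  = atan2(-0.0141, +0.0771) = 349.64°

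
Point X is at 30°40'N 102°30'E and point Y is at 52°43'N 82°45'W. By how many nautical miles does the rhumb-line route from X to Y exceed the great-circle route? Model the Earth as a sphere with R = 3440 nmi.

Great circle: cos σ = sin φ₁ sin φ₂ + cos φ₁ cos φ₂ cos Δλ,  σ = 1.6841 rad → d_gc = 5793.2 nmi
Rhumb line: Δψ = +0.5239, q = Δφ/Δψ = 0.7346, d_rh = R√(Δφ²+q²Δλ²) = 7820.6 nmi
Excess = 7820.6 − 5793.2 = 2027.4 ≈ 2027 nmi

2027 nmi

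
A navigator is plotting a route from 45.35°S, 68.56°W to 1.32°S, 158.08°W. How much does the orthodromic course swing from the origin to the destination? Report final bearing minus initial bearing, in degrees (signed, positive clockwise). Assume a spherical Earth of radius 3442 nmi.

+45.9°

Initial bearing θ₁ = atan2(sin Δλ cos φ₂, cos φ₁ sin φ₂ − sin φ₁ cos φ₂ cos Δλ) = 269.41°
Final bearing θ₂ = (initial bearing from the destination back to the start) + 180° = 315.34°
Δθ = θ₂ − θ₁ = +45.9°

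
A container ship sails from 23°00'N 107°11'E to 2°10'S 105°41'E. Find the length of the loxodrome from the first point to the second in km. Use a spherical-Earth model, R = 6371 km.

2803 km

Rhumb course C = atan2(Δλ, Δψ) with Δψ = ln[tan(π/4+φ₂/2)/tan(π/4+φ₁/2)] = -0.4505, Δλ = -0.0262 → C = 183.33°
d = R·|Δφ| / |cos C| = 6371·0.43924 / 0.99832 = 2803 km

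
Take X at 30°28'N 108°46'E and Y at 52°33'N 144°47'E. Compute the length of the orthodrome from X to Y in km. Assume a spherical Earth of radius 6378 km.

3814 km

Haversine: a = sin²(Δφ/2)+cos φ₁ cos φ₂ sin²(Δλ/2) = 0.08677;  σ = 2·atan2(√a,√(1−a))
σ = 34.264° → d = Rσ = 6378·0.59802 = 3814 km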